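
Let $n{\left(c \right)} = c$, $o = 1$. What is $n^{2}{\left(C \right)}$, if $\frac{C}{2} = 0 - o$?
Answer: $4$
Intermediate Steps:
$C = -2$ ($C = 2 \left(0 - 1\right) = 2 \left(-1\right) = -2$)
$n^{2}{\left(C \right)} = \left(-2\right)^{2} = 4$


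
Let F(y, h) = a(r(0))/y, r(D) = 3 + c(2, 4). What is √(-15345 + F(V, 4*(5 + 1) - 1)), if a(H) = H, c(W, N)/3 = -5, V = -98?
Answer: I*√751899/7 ≈ 123.87*I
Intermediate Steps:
c(W, N) = -15 (c(W, N) = 3*(-5) = -15)
r(D) = -12 (r(D) = 3 - 15 = -12)
F(y, h) = -12/y
√(-15345 + F(V, 4*(5 + 1) - 1)) = √(-15345 - 12/(-98)) = √(-15345 - 12*(-1/98)) = √(-15345 + 6/49) = √(-751899/49) = I*√751899/7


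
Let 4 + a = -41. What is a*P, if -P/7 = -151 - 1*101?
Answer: -79380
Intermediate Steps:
a = -45 (a = -4 - 41 = -45)
P = 1764 (P = -7*(-151 - 1*101) = -7*(-151 - 101) = -7*(-252) = 1764)
a*P = -45*1764 = -79380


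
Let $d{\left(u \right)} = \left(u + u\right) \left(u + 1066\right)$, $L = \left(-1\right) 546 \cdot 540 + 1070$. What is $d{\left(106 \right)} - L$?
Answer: $542234$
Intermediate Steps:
$L = -293770$ ($L = \left(-546\right) 540 + 1070 = -294840 + 1070 = -293770$)
$d{\left(u \right)} = 2 u \left(1066 + u\right)$
$d{\left(106 \right)} - L = 2 \cdot 106 \left(1066 + 106\right) - -293770 = 2 \cdot 106 \cdot 1172 + 293770 = 248464 + 293770 = 542234$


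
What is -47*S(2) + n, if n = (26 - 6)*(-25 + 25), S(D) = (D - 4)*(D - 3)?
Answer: -94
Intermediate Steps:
S(D) = (-4 + D)*(-3 + D)
n = 0 (n = 20*0 = 0)
-47*S(2) + n = -47*(12 + 2² - 7*2) + 0 = -47*(12 + 4 - 14) + 0 = -47*2 + 0 = -94 + 0 = -94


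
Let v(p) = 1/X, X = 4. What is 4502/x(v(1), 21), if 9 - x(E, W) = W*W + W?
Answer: -4502/453 ≈ -9.9382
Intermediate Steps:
v(p) = ¼ (v(p) = 1/4 = ¼)
x(E, W) = 9 - W - W² (x(E, W) = 9 - (W*W + W) = 9 - (W² + W) = 9 - (W + W²) = 9 + (-W - W²) = 9 - W - W²)
4502/x(v(1), 21) = 4502/(9 - 1*21 - 1*21²) = 4502/(9 - 21 - 1*441) = 4502/(9 - 21 - 441) = 4502/(-453) = 4502*(-1/453) = -4502/453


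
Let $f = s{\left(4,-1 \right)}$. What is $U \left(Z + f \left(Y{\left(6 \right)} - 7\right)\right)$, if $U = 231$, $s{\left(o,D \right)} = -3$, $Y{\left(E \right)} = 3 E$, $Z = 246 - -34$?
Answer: $57057$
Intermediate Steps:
$Z = 280$ ($Z = 246 + 34 = 280$)
$f = -3$
$U \left(Z + f \left(Y{\left(6 \right)} - 7\right)\right) = 231 \left(280 - 3 \left(3 \cdot 6 - 7\right)\right) = 231 \left(280 - 3 \left(18 - 7\right)\right) = 231 \left(280 - 33\right) = 231 \cdot 247 = 57057$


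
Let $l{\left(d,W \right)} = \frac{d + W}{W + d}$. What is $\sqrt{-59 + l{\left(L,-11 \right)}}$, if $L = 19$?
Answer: $i \sqrt{58} \approx 7.6158 i$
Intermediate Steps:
$l{\left(d,W \right)} = 1$ ($l{\left(d,W \right)} = \frac{W + d}{W + d} = 1$)
$\sqrt{-59 + l{\left(L,-11 \right)}} = \sqrt{-59 + 1} = \sqrt{-58} = i \sqrt{58}$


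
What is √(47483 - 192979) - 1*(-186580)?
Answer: 186580 + 2*I*√36374 ≈ 1.8658e+5 + 381.44*I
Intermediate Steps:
√(47483 - 192979) - 1*(-186580) = √(-145496) + 186580 = 2*I*√36374 + 186580 = 186580 + 2*I*√36374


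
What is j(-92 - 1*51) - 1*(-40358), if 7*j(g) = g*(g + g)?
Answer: 323404/7 ≈ 46201.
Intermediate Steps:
j(g) = 2*g**2/7 (j(g) = (g*(g + g))/7 = (g*(2*g))/7 = (2*g**2)/7 = 2*g**2/7)
j(-92 - 1*51) - 1*(-40358) = 2*(-92 - 1*51)**2/7 - 1*(-40358) = 2*(-92 - 51)**2/7 + 40358 = (2/7)*(-143)**2 + 40358 = (2/7)*20449 + 40358 = 40898/7 + 40358 = 323404/7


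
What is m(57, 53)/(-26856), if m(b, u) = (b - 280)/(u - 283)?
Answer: -223/6176880 ≈ -3.6102e-5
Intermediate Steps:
m(b, u) = (-280 + b)/(-283 + u)
m(57, 53)/(-26856) = ((-280 + 57)/(-283 + 53))/(-26856) = (-223/(-230))*(-1/26856) = -1/230*(-223)*(-1/26856) = (223/230)*(-1/26856) = -223/6176880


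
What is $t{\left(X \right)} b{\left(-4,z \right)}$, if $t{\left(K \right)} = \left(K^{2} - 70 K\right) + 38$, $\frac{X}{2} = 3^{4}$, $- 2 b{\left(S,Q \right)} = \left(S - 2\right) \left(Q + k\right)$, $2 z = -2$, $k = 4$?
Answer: $134478$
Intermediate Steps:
$z = -1$ ($z = \frac{1}{2} \left(-2\right) = -1$)
$b{\left(S,Q \right)} = - \frac{\left(-2 + S\right) \left(4 + Q\right)}{2}$ ($b{\left(S,Q \right)} = - \frac{\left(S - 2\right) \left(Q + 4\right)}{2} = - \frac{\left(-2 + S\right) \left(4 + Q\right)}{2}$)
$X = 162$ ($X = 2 \cdot 3^{4} = 2 \cdot 81 = 162$)
$t{\left(K \right)} = 38 + K^{2} - 70 K$
$t{\left(X \right)} b{\left(-4,z \right)} = \left(38 + 162^{2} - 11340\right) \left(4 - 1 - -8 - \left(- \frac{1}{2}\right) \left(-4\right)\right) = \left(38 + 26244 - 11340\right) \left(4 - 1 + 8 - 2\right) = 14942 \cdot 9 = 134478$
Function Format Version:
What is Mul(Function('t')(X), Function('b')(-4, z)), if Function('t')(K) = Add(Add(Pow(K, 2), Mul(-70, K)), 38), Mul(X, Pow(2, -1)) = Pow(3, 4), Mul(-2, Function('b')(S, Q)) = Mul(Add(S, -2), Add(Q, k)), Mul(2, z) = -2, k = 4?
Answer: 134478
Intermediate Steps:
z = -1 (z = Mul(Rational(1, 2), -2) = -1)
Function('b')(S, Q) = Mul(Rational(-1, 2), Add(-2, S), Add(4, Q)) (Function('b')(S, Q) = Mul(Rational(-1, 2), Mul(Add(S, -2), Add(Q, 4))) = Mul(Rational(-1, 2), Mul(Add(-2, S), Add(4, Q))) = Mul(Rational(-1, 2), Add(-2, S), Add(4, Q)))
X = 162 (X = Mul(2, Pow(3, 4)) = Mul(2, 81) = 162)
Function('t')(K) = Add(38, Pow(K, 2), Mul(-70, K))
Mul(Function('t')(X), Function('b')(-4, z)) = Mul(Add(38, Pow(162, 2), Mul(-70, 162)), Add(4, -1, Mul(-2, -4), Mul(Rational(-1, 2), -1, -4))) = Mul(Add(38, 26244, -11340), Add(4, -1, 8, -2)) = Mul(14942, 9) = 134478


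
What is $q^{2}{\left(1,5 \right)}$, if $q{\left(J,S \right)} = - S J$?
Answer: $25$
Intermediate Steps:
$q{\left(J,S \right)} = - J S$
$q^{2}{\left(1,5 \right)} = \left(\left(-1\right) 1 \cdot 5\right)^{2} = \left(-5\right)^{2} = 25$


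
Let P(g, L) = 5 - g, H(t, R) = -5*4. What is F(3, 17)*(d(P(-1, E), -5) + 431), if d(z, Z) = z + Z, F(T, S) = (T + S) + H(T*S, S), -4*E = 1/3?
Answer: 0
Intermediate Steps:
H(t, R) = -20
E = -1/12 (E = -1/4/3 = -1/4*1/3 = -1/12 ≈ -0.083333)
F(T, S) = -20 + S + T (F(T, S) = (T + S) - 20 = (S + T) - 20 = -20 + S + T)
d(z, Z) = Z + z
F(3, 17)*(d(P(-1, E), -5) + 431) = (-20 + 17 + 3)*((-5 + (5 - 1*(-1))) + 431) = 0*((-5 + (5 + 1)) + 431) = 0*((-5 + 6) + 431) = 0*(1 + 431) = 0*432 = 0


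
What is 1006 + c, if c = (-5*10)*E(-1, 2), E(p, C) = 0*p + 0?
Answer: 1006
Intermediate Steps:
E(p, C) = 0 (E(p, C) = 0 + 0 = 0)
c = 0 (c = -5*10*0 = -50*0 = 0)
1006 + c = 1006 + 0 = 1006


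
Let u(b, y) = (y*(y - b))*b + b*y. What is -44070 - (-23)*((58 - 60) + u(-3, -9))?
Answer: -47221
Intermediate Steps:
u(b, y) = b*y + b*y*(y - b) (u(b, y) = b*y*(y - b) + b*y = b*y + b*y*(y - b))
-44070 - (-23)*((58 - 60) + u(-3, -9)) = -44070 - (-23)*((58 - 60) - 3*(-9)*(1 - 9 - 1*(-3))) = -44070 - (-23)*(-2 - 3*(-9)*(1 - 9 + 3)) = -44070 - (-23)*(-2 - 3*(-9)*(-5)) = -44070 - (-23)*(-2 - 135) = -44070 - (-23)*(-137) = -44070 - 1*3151 = -44070 - 3151 = -47221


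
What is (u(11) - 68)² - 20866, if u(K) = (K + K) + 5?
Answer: -19185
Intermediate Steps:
u(K) = 5 + 2*K (u(K) = 2*K + 5 = 5 + 2*K)
(u(11) - 68)² - 20866 = ((5 + 2*11) - 68)² - 20866 = ((5 + 22) - 68)² - 20866 = (27 - 68)² - 20866 = (-41)² - 20866 = 1681 - 20866 = -19185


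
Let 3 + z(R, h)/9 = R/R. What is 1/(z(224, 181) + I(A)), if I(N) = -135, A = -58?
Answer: -1/153 ≈ -0.0065359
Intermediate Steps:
z(R, h) = -18 (z(R, h) = -27 + 9*(R/R) = -27 + 9*1 = -27 + 9 = -18)
1/(z(224, 181) + I(A)) = 1/(-18 - 135) = 1/(-153) = -1/153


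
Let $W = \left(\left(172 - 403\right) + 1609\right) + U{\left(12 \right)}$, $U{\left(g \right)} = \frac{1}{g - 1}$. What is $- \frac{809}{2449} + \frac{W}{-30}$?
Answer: $- \frac{12463787}{269390} \approx -46.267$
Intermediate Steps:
$U{\left(g \right)} = \frac{1}{-1 + g}$
$W = \frac{15159}{11}$ ($W = \left(\left(172 - 403\right) + 1609\right) + \frac{1}{-1 + 12} = \left(-231 + 1609\right) + \frac{1}{11} = 1378 + \frac{1}{11} = \frac{15159}{11} \approx 1378.1$)
$- \frac{809}{2449} + \frac{W}{-30} = - \frac{809}{2449} + \frac{15159}{11 \left(-30\right)} = \left(-809\right) \frac{1}{2449} + \frac{15159}{11} \left(- \frac{1}{30}\right) = - \frac{809}{2449} - \frac{5053}{110} = - \frac{12463787}{269390}$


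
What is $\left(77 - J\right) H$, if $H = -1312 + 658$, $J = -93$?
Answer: $-111180$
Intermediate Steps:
$H = -654$
$\left(77 - J\right) H = \left(77 - -93\right) \left(-654\right) = \left(77 + 93\right) \left(-654\right) = 170 \left(-654\right) = -111180$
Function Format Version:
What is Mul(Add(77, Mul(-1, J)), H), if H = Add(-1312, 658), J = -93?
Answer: -111180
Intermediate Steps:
H = -654
Mul(Add(77, Mul(-1, J)), H) = Mul(Add(77, Mul(-1, -93)), -654) = Mul(Add(77, 93), -654) = Mul(170, -654) = -111180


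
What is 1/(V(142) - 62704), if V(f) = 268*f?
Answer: -1/24648 ≈ -4.0571e-5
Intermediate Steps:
1/(V(142) - 62704) = 1/(268*142 - 62704) = 1/(38056 - 62704) = 1/(-24648) = -1/24648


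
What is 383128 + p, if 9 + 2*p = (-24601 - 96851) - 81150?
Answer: 563645/2 ≈ 2.8182e+5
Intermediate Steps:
p = -202611/2 (p = -9/2 + ((-24601 - 96851) - 81150)/2 = -9/2 + (-121452 - 81150)/2 = -9/2 + (½)*(-202602) = -9/2 - 101301 = -202611/2 ≈ -1.0131e+5)
383128 + p = 383128 - 202611/2 = 563645/2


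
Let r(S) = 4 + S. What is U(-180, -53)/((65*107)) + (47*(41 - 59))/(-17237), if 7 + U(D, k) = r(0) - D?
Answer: 8934879/119883335 ≈ 0.074530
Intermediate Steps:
U(D, k) = -3 - D (U(D, k) = -7 + ((4 + 0) - D) = -7 + (4 - D) = -3 - D)
U(-180, -53)/((65*107)) + (47*(41 - 59))/(-17237) = (-3 - 1*(-180))/((65*107)) + (47*(41 - 59))/(-17237) = (-3 + 180)/6955 + (47*(-18))*(-1/17237) = 177*(1/6955) - 846*(-1/17237) = 177/6955 + 846/17237 = 8934879/119883335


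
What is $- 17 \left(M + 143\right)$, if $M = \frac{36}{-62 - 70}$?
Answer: $- \frac{26690}{11} \approx -2426.4$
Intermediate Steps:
$M = - \frac{3}{11}$ ($M = \frac{36}{-62 - 70} = \frac{36}{-132} = 36 \left(- \frac{1}{132}\right) = - \frac{3}{11} \approx -0.27273$)
$- 17 \left(M + 143\right) = - 17 \left(- \frac{3}{11} + 143\right) = \left(-17\right) \frac{1570}{11} = - \frac{26690}{11}$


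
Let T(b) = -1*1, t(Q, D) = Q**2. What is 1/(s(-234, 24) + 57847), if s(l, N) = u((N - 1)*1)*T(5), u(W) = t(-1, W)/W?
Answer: 23/1330480 ≈ 1.7287e-5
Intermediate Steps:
T(b) = -1
u(W) = 1/W (u(W) = (-1)**2/W = 1/W)
s(l, N) = -1/(-1 + N) (s(l, N) = -1/((N - 1)*1) = -1/((-1 + N)*1) = -1/(-1 + N))
1/(s(-234, 24) + 57847) = 1/(-1/(-1 + 24) + 57847) = 1/(-1/23 + 57847) = 1/(1330480/23) = 23/1330480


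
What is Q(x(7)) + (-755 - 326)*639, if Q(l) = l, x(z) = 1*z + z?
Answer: -690745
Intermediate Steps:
x(z) = 2*z (x(z) = z + z = 2*z)
Q(x(7)) + (-755 - 326)*639 = 2*7 + (-755 - 326)*639 = 14 - 1081*639 = 14 - 690759 = -690745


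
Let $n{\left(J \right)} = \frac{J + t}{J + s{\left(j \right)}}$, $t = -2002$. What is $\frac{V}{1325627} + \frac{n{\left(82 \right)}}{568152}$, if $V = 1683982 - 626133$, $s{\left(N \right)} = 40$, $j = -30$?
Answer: $\frac{1527536996917}{1914275646231} \approx 0.79797$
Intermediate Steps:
$V = 1057849$
$n{\left(J \right)} = \frac{-2002 + J}{40 + J}$ ($n{\left(J \right)} = \frac{J - 2002}{J + 40} = \frac{-2002 + J}{40 + J}$)
$\frac{V}{1325627} + \frac{n{\left(82 \right)}}{568152} = \frac{1057849}{1325627} + \frac{\frac{1}{40 + 82} \left(-2002 + 82\right)}{568152} = 1057849 \cdot \frac{1}{1325627} + \frac{1}{122} \left(-1920\right) \frac{1}{568152} = \frac{1057849}{1325627} + \frac{1}{122} \left(-1920\right) \frac{1}{568152} = \frac{1057849}{1325627} - \frac{40}{1444053} = \frac{1527536996917}{1914275646231}$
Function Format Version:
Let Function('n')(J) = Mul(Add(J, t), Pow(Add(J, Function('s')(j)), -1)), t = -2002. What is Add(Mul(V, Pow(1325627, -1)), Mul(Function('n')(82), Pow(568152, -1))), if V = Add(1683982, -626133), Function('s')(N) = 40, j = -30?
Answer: Rational(1527536996917, 1914275646231) ≈ 0.79797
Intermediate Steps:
V = 1057849
Function('n')(J) = Mul(Pow(Add(40, J), -1), Add(-2002, J)) (Function('n')(J) = Mul(Add(J, -2002), Pow(Add(J, 40), -1)) = Mul(Add(-2002, J), Pow(Add(40, J), -1)) = Mul(Pow(Add(40, J), -1), Add(-2002, J)))
Add(Mul(V, Pow(1325627, -1)), Mul(Function('n')(82), Pow(568152, -1))) = Add(Mul(1057849, Pow(1325627, -1)), Mul(Mul(Pow(Add(40, 82), -1), Add(-2002, 82)), Pow(568152, -1))) = Add(Mul(1057849, Rational(1, 1325627)), Mul(Mul(Pow(122, -1), -1920), Rational(1, 568152))) = Add(Rational(1057849, 1325627), Mul(Mul(Rational(1, 122), -1920), Rational(1, 568152))) = Add(Rational(1057849, 1325627), Mul(Rational(-960, 61), Rational(1, 568152))) = Add(Rational(1057849, 1325627), Rational(-40, 1444053)) = Rational(1527536996917, 1914275646231)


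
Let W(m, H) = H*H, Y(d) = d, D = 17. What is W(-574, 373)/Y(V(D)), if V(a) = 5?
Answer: 139129/5 ≈ 27826.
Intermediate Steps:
W(m, H) = H**2
W(-574, 373)/Y(V(D)) = 373**2/5 = 139129*(1/5) = 139129/5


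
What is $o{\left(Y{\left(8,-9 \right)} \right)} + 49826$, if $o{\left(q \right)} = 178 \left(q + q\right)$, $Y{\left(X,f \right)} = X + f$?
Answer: $49470$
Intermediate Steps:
$o{\left(q \right)} = 356 q$ ($o{\left(q \right)} = 178 \cdot 2 q = 356 q$)
$o{\left(Y{\left(8,-9 \right)} \right)} + 49826 = 356 \left(8 - 9\right) + 49826 = 356 \left(-1\right) + 49826 = -356 + 49826 = 49470$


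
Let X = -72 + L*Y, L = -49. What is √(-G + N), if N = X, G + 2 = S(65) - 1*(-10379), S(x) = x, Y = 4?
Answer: 3*I*√1190 ≈ 103.49*I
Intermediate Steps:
X = -268 (X = -72 - 49*4 = -72 - 196 = -268)
G = 10442 (G = -2 + (65 - 1*(-10379)) = -2 + (65 + 10379) = -2 + 10444 = 10442)
N = -268
√(-G + N) = √(-1*10442 - 268) = √(-10442 - 268) = √(-10710) = 3*I*√1190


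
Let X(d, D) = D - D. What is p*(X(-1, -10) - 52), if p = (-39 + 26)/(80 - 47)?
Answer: 676/33 ≈ 20.485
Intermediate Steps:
X(d, D) = 0
p = -13/33 ≈ -0.39394
p*(X(-1, -10) - 52) = -13*(0 - 52)/33 = -13/33*(-52) = 676/33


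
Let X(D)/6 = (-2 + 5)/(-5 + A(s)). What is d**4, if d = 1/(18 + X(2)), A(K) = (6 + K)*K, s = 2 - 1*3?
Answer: 625/43046721 ≈ 1.4519e-5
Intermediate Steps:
s = -1 (s = 2 - 3 = -1)
A(K) = K*(6 + K)
X(D) = -9/5 (X(D) = 6*((-2 + 5)/(-5 - (6 - 1))) = 6*(3/(-5 - 1*5)) = 6*(3/(-5 - 5)) = 6*(3/(-10)) = 6*(3*(-1/10)) = 6*(-3/10) = -9/5)
d = 5/81 (d = 1/(18 - 9/5) = 1/(81/5) = 5/81 ≈ 0.061728)
d**4 = (5/81)**4 = 625/43046721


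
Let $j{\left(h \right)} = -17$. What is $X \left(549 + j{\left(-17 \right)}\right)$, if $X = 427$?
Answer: $227164$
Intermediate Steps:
$X \left(549 + j{\left(-17 \right)}\right) = 427 \left(549 - 17\right) = 427 \cdot 532 = 227164$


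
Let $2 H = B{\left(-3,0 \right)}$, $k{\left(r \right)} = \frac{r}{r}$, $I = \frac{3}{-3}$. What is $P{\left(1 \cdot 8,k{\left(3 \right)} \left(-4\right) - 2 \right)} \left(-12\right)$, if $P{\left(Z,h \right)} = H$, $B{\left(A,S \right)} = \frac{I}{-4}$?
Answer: $- \frac{3}{2} \approx -1.5$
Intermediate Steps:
$I = -1$ ($I = 3 \left(- \frac{1}{3}\right) = -1$)
$B{\left(A,S \right)} = \frac{1}{4}$ ($B{\left(A,S \right)} = - \frac{1}{-4} = \left(-1\right) \left(- \frac{1}{4}\right) = \frac{1}{4}$)
$k{\left(r \right)} = 1$
$H = \frac{1}{8}$ ($H = \frac{1}{2} \cdot \frac{1}{4} = \frac{1}{8} \approx 0.125$)
$P{\left(Z,h \right)} = \frac{1}{8}$
$P{\left(1 \cdot 8,k{\left(3 \right)} \left(-4\right) - 2 \right)} \left(-12\right) = \frac{1}{8} \left(-12\right) = - \frac{3}{2}$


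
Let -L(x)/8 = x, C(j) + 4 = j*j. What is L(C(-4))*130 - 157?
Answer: -12637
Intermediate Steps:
C(j) = -4 + j² (C(j) = -4 + j*j = -4 + j²)
L(x) = -8*x
L(C(-4))*130 - 157 = -8*(-4 + (-4)²)*130 - 157 = -8*(-4 + 16)*130 - 157 = -8*12*130 - 157 = -96*130 - 157 = -12480 - 157 = -12637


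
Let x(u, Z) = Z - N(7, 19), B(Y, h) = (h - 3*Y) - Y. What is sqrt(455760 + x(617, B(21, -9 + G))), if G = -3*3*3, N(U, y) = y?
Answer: sqrt(455621) ≈ 675.00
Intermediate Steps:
G = -27 (G = -9*3 = -27)
B(Y, h) = h - 4*Y
x(u, Z) = -19 + Z (x(u, Z) = Z - 1*19 = Z - 19 = -19 + Z)
sqrt(455760 + x(617, B(21, -9 + G))) = sqrt(455760 + (-19 + ((-9 - 27) - 4*21))) = sqrt(455760 + (-19 + (-36 - 84))) = sqrt(455760 + (-19 - 120)) = sqrt(455760 - 139) = sqrt(455621)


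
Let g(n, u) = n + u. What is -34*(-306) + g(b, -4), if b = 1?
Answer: 10401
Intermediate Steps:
-34*(-306) + g(b, -4) = -34*(-306) + (1 - 4) = 10404 - 3 = 10401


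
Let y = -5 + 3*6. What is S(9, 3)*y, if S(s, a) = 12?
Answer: 156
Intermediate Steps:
y = 13 (y = -5 + 18 = 13)
S(9, 3)*y = 12*13 = 156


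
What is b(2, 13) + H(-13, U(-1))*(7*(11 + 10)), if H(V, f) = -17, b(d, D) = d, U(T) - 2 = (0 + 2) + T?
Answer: -2497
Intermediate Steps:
U(T) = 4 + T (U(T) = 2 + ((0 + 2) + T) = 2 + (2 + T) = 4 + T)
b(2, 13) + H(-13, U(-1))*(7*(11 + 10)) = 2 - 119*(11 + 10) = 2 - 119*21 = 2 - 17*147 = 2 - 2499 = -2497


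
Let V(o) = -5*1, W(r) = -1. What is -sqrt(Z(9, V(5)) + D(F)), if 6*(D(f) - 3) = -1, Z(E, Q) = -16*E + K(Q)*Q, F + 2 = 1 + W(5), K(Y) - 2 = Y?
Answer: -I*sqrt(4542)/6 ≈ -11.232*I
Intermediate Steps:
K(Y) = 2 + Y
F = -2 (F = -2 + (1 - 1) = -2 + 0 = -2)
V(o) = -5
Z(E, Q) = -16*E + Q*(2 + Q) (Z(E, Q) = -16*E + (2 + Q)*Q = -16*E + Q*(2 + Q))
D(f) = 17/6 (D(f) = 3 + (1/6)*(-1) = 3 - 1/6 = 17/6)
-sqrt(Z(9, V(5)) + D(F)) = -sqrt((-16*9 - 5*(2 - 5)) + 17/6) = -sqrt((-144 - 5*(-3)) + 17/6) = -sqrt((-144 + 15) + 17/6) = -sqrt(-129 + 17/6) = -sqrt(-757/6) = -I*sqrt(4542)/6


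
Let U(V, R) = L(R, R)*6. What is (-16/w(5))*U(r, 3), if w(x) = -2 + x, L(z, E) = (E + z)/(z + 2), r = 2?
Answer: -192/5 ≈ -38.400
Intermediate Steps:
L(z, E) = (E + z)/(2 + z)
U(V, R) = 12*R/(2 + R) (U(V, R) = ((R + R)/(2 + R))*6 = ((2*R)/(2 + R))*6 = (2*R/(2 + R))*6 = 12*R/(2 + R))
(-16/w(5))*U(r, 3) = (-16/(-2 + 5))*(12*3/(2 + 3)) = (-16/3)*(12*3/5) = (-16*⅓)*(12*3*(⅕)) = -16/3*36/5 = -192/5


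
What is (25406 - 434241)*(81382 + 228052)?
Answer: -126507449390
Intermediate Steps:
(25406 - 434241)*(81382 + 228052) = -408835*309434 = -126507449390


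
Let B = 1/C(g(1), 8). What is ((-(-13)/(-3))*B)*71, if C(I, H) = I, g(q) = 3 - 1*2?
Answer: -923/3 ≈ -307.67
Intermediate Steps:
g(q) = 1 (g(q) = 3 - 2 = 1)
B = 1 (B = 1/1 = 1)
((-(-13)/(-3))*B)*71 = (-(-13)/(-3)*1)*71 = (-(-13)*(-1)/3*1)*71 = (-13*1/3*1)*71 = -13/3*1*71 = -13/3*71 = -923/3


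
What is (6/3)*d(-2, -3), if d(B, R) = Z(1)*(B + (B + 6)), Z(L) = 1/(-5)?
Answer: -⅘ ≈ -0.80000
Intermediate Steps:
Z(L) = -⅕
d(B, R) = -6/5 - 2*B/5 (d(B, R) = -(B + (B + 6))/5 = -(B + (6 + B))/5 = -(6 + 2*B)/5 = -6/5 - 2*B/5)
(6/3)*d(-2, -3) = (6/3)*(-6/5 - ⅖*(-2)) = (6*(⅓))*(-6/5 + ⅘) = 2*(-⅖) = -⅘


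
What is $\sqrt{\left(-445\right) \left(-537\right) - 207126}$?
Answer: $\sqrt{31839} \approx 178.43$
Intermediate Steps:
$\sqrt{\left(-445\right) \left(-537\right) - 207126} = \sqrt{238965 - 207126} = \sqrt{31839}$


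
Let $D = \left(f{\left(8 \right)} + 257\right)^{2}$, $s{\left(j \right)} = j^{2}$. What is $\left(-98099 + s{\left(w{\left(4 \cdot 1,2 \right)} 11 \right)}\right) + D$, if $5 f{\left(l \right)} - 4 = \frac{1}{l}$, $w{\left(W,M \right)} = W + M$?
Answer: $- \frac{43630831}{1600} \approx -27269.0$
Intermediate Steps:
$w{\left(W,M \right)} = M + W$
$f{\left(l \right)} = \frac{4}{5} + \frac{1}{5 l}$
$D = \frac{106357969}{1600}$ ($D = \left(\frac{1 + 4 \cdot 8}{5 \cdot 8} + 257\right)^{2} = \left(\frac{1}{5} \cdot \frac{1}{8} \left(1 + 32\right) + 257\right)^{2} = \left(\frac{1}{5} \cdot \frac{1}{8} \cdot 33 + 257\right)^{2} = \left(\frac{33}{40} + 257\right)^{2} = \left(\frac{10313}{40}\right)^{2} = \frac{106357969}{1600} \approx 66474.0$)
$\left(-98099 + s{\left(w{\left(4 \cdot 1,2 \right)} 11 \right)}\right) + D = \left(-98099 + \left(\left(2 + 4 \cdot 1\right) 11\right)^{2}\right) + \frac{106357969}{1600} = \left(-98099 + \left(\left(2 + 4\right) 11\right)^{2}\right) + \frac{106357969}{1600} = \left(-98099 + \left(6 \cdot 11\right)^{2}\right) + \frac{106357969}{1600} = \left(-98099 + 66^{2}\right) + \frac{106357969}{1600} = \left(-98099 + 4356\right) + \frac{106357969}{1600} = -93743 + \frac{106357969}{1600} = - \frac{43630831}{1600}$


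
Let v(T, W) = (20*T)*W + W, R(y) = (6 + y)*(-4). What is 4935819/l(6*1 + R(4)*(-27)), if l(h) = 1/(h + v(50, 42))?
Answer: 212872001832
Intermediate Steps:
R(y) = -24 - 4*y
v(T, W) = W + 20*T*W (v(T, W) = 20*T*W + W = W + 20*T*W)
l(h) = 1/(42042 + h) (l(h) = 1/(h + 42*(1 + 20*50)) = 1/(h + 42*(1 + 1000)) = 1/(h + 42*1001) = 1/(h + 42042) = 1/(42042 + h))
4935819/l(6*1 + R(4)*(-27)) = 4935819/(1/(42042 + (6*1 + (-24 - 4*4)*(-27)))) = 4935819/(1/(42042 + (6 + (-24 - 16)*(-27)))) = 4935819/(1/(42042 + (6 - 40*(-27)))) = 4935819/(1/(42042 + (6 + 1080))) = 4935819/(1/(42042 + 1086)) = 4935819/(1/43128) = 4935819*43128 = 212872001832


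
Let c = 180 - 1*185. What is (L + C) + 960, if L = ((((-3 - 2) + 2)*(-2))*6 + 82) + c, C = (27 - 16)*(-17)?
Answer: 886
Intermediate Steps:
c = -5 (c = 180 - 185 = -5)
C = -187 (C = 11*(-17) = -187)
L = 113 (L = ((((-3 - 2) + 2)*(-2))*6 + 82) - 5 = (((-5 + 2)*(-2))*6 + 82) - 5 = (-3*(-2)*6 + 82) - 5 = (6*6 + 82) - 5 = (36 + 82) - 5 = 118 - 5 = 113)
(L + C) + 960 = (113 - 187) + 960 = -74 + 960 = 886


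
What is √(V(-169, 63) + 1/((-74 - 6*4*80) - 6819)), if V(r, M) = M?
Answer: 19*√13554394/8813 ≈ 7.9372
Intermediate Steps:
√(V(-169, 63) + 1/((-74 - 6*4*80) - 6819)) = √(63 + 1/((-74 - 6*4*80) - 6819)) = √(63 + 1/((-74 - 24*80) - 6819)) = √(63 + 1/((-74 - 1920) - 6819)) = √(63 + 1/(-1994 - 6819)) = √(63 + 1/(-8813)) = √(63 - 1/8813) = √(555218/8813) = 19*√13554394/8813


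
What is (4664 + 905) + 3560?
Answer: 9129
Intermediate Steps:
(4664 + 905) + 3560 = 5569 + 3560 = 9129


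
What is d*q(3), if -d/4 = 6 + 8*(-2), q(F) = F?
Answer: 120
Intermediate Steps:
d = 40 (d = -4*(6 + 8*(-2)) = -4*(6 - 16) = -4*(-10) = 40)
d*q(3) = 40*3 = 120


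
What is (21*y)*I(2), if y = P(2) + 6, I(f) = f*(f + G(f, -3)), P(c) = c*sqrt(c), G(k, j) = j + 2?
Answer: 252 + 84*sqrt(2) ≈ 370.79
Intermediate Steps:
G(k, j) = 2 + j
P(c) = c**(3/2)
I(f) = f*(-1 + f) (I(f) = f*(f + (2 - 3)) = f*(f - 1) = f*(-1 + f))
y = 6 + 2*sqrt(2) (y = 2**(3/2) + 6 = 2*sqrt(2) + 6 = 6 + 2*sqrt(2) ≈ 8.8284)
(21*y)*I(2) = (21*(6 + 2*sqrt(2)))*(2*(-1 + 2)) = (126 + 42*sqrt(2))*(2*1) = (126 + 42*sqrt(2))*2 = 252 + 84*sqrt(2)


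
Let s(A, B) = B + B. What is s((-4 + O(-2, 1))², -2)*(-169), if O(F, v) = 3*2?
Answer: 676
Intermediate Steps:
O(F, v) = 6
s(A, B) = 2*B
s((-4 + O(-2, 1))², -2)*(-169) = (2*(-2))*(-169) = -4*(-169) = 676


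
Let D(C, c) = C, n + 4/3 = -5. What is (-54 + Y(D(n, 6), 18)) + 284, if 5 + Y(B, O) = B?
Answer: 656/3 ≈ 218.67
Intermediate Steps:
n = -19/3 (n = -4/3 - 5 = -19/3 ≈ -6.3333)
Y(B, O) = -5 + B
(-54 + Y(D(n, 6), 18)) + 284 = (-54 + (-5 - 19/3)) + 284 = (-54 - 34/3) + 284 = -196/3 + 284 = 656/3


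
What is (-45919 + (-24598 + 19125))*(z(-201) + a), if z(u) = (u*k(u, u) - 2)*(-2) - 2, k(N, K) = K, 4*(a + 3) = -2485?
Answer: 4184555056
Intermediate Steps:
a = -2497/4 (a = -3 + (1/4)*(-2485) = -3 - 2485/4 = -2497/4 ≈ -624.25)
z(u) = 2 - 2*u**2 (z(u) = (u*u - 2)*(-2) - 2 = (u**2 - 2)*(-2) - 2 = (-2 + u**2)*(-2) - 2 = (4 - 2*u**2) - 2 = 2 - 2*u**2)
(-45919 + (-24598 + 19125))*(z(-201) + a) = (-45919 + (-24598 + 19125))*((2 - 2*(-201)**2) - 2497/4) = (-45919 - 5473)*((2 - 2*40401) - 2497/4) = -51392*((2 - 80802) - 2497/4) = -51392*(-80800 - 2497/4) = -51392*(-325697/4) = 4184555056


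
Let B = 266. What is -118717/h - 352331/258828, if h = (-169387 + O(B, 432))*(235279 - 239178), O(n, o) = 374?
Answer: -232210404046073/170562912082836 ≈ -1.3614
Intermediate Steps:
h = 658981687 (h = (-169387 + 374)*(235279 - 239178) = -169013*(-3899) = 658981687)
-118717/h - 352331/258828 = -118717/658981687 - 352331/258828 = -232210404046073/170562912082836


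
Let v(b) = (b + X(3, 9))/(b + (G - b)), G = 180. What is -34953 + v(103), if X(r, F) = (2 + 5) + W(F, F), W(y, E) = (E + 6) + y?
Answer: -3145703/90 ≈ -34952.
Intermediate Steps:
W(y, E) = 6 + E + y (W(y, E) = (6 + E) + y = 6 + E + y)
X(r, F) = 13 + 2*F (X(r, F) = (2 + 5) + (6 + F + F) = 7 + (6 + 2*F) = 13 + 2*F)
v(b) = 31/180 + b/180 (v(b) = (b + (13 + 2*9))/(b + (180 - b)) = (b + (13 + 18))/180 = (b + 31)*(1/180) = (31 + b)*(1/180) = 31/180 + b/180)
-34953 + v(103) = -34953 + (31/180 + (1/180)*103) = -34953 + (31/180 + 103/180) = -34953 + 67/90 = -3145703/90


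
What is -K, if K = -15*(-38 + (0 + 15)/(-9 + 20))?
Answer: -6045/11 ≈ -549.54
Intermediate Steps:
K = 6045/11 (K = -15*(-38 + 15/11) = -15*(-403/11) = 6045/11 ≈ 549.54)
-K = -1*6045/11 = -6045/11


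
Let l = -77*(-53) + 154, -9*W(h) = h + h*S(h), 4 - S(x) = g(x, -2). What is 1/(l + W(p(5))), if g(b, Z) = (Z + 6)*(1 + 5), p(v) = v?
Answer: 9/38210 ≈ 0.00023554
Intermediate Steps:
g(b, Z) = 36 + 6*Z (g(b, Z) = (6 + Z)*6 = 36 + 6*Z)
S(x) = -20 (S(x) = 4 - (36 + 6*(-2)) = 4 - (36 - 12) = 4 - 1*24 = 4 - 24 = -20)
W(h) = 19*h/9 (W(h) = -(h + h*(-20))/9 = -(h - 20*h)/9 = -(-19)*h/9 = 19*h/9)
l = 4235 (l = 4081 + 154 = 4235)
1/(l + W(p(5))) = 1/(4235 + (19/9)*5) = 1/(4235 + 95/9) = 1/(38210/9) = 9/38210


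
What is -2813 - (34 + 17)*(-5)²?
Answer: -4088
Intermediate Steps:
-2813 - (34 + 17)*(-5)² = -2813 - 51*25 = -2813 - 1*1275 = -2813 - 1275 = -4088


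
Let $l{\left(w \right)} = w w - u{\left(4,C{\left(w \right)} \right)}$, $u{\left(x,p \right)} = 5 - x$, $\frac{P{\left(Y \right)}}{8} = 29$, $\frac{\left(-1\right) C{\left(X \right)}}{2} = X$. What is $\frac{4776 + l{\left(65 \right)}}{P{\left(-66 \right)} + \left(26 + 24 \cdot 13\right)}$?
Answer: $\frac{300}{19} \approx 15.789$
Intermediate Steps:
$C{\left(X \right)} = - 2 X$
$P{\left(Y \right)} = 232$ ($P{\left(Y \right)} = 8 \cdot 29 = 232$)
$l{\left(w \right)} = -1 + w^{2}$ ($l{\left(w \right)} = w w - \left(5 - 4\right) = w^{2} - \left(5 - 4\right) = w^{2} - 1 = -1 + w^{2}$)
$\frac{4776 + l{\left(65 \right)}}{P{\left(-66 \right)} + \left(26 + 24 \cdot 13\right)} = \frac{4776 - \left(1 - 65^{2}\right)}{232 + \left(26 + 24 \cdot 13\right)} = \frac{4776 + \left(-1 + 4225\right)}{232 + \left(26 + 312\right)} = \frac{4776 + 4224}{232 + 338} = \frac{9000}{570} = 9000 \cdot \frac{1}{570} = \frac{300}{19}$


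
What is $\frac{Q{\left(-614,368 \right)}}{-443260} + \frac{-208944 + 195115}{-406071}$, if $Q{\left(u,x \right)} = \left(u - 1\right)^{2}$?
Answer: $- \frac{29491272287}{35999006292} \approx -0.81922$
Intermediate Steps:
$Q{\left(u,x \right)} = \left(-1 + u\right)^{2}$
$\frac{Q{\left(-614,368 \right)}}{-443260} + \frac{-208944 + 195115}{-406071} = \frac{\left(-1 - 614\right)^{2}}{-443260} + \frac{-208944 + 195115}{-406071} = \left(-615\right)^{2} \left(- \frac{1}{443260}\right) - - \frac{13829}{406071} = 378225 \left(- \frac{1}{443260}\right) + \frac{13829}{406071} = - \frac{75645}{88652} + \frac{13829}{406071} = - \frac{29491272287}{35999006292}$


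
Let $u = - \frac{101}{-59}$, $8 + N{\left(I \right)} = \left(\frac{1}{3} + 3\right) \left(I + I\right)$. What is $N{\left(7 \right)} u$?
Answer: $\frac{11716}{177} \approx 66.192$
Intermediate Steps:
$N{\left(I \right)} = -8 + \frac{20 I}{3}$ ($N{\left(I \right)} = -8 + \left(\frac{1}{3} + 3\right) \left(I + I\right) = -8 + \left(\frac{1}{3} + 3\right) 2 I = -8 + \frac{10 \cdot 2 I}{3} = -8 + \frac{20 I}{3}$)
$u = \frac{101}{59}$ ($u = \left(-101\right) \left(- \frac{1}{59}\right) = \frac{101}{59} \approx 1.7119$)
$N{\left(7 \right)} u = \left(-8 + \frac{20}{3} \cdot 7\right) \frac{101}{59} = \left(-8 + \frac{140}{3}\right) \frac{101}{59} = \frac{116}{3} \cdot \frac{101}{59} = \frac{11716}{177}$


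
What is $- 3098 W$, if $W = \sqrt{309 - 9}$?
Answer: $- 30980 \sqrt{3} \approx -53659.0$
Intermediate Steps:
$W = 10 \sqrt{3}$ ($W = \sqrt{300} = 10 \sqrt{3} \approx 17.32$)
$- 3098 W = - 3098 \cdot 10 \sqrt{3} = - 30980 \sqrt{3}$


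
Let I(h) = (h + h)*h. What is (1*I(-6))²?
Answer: 5184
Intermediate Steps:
I(h) = 2*h² (I(h) = (2*h)*h = 2*h²)
(1*I(-6))² = (1*(2*(-6)²))² = (1*(2*36))² = (1*72)² = 72² = 5184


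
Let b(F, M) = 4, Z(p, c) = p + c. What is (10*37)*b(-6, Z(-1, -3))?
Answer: 1480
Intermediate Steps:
Z(p, c) = c + p
(10*37)*b(-6, Z(-1, -3)) = (10*37)*4 = 370*4 = 1480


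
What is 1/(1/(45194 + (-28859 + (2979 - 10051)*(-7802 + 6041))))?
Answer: 12470127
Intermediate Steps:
1/(1/(45194 + (-28859 + (2979 - 10051)*(-7802 + 6041)))) = 1/(1/(45194 + (-28859 - 7072*(-1761)))) = 1/(1/(45194 + (-28859 + 12453792))) = 1/(1/(45194 + 12424933)) = 1/(1/12470127) = 12470127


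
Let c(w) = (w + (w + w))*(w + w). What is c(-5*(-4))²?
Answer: 5760000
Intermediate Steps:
c(w) = 6*w² (c(w) = (w + 2*w)*(2*w) = (3*w)*(2*w) = 6*w²)
c(-5*(-4))² = (6*(-5*(-4))²)² = (6*20²)² = (6*400)² = 2400² = 5760000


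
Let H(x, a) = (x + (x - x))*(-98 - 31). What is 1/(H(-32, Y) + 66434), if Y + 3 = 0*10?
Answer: 1/70562 ≈ 1.4172e-5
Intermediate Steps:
Y = -3 (Y = -3 + 0*10 = -3 + 0 = -3)
H(x, a) = -129*x (H(x, a) = (x + 0)*(-129) = x*(-129) = -129*x)
1/(H(-32, Y) + 66434) = 1/(-129*(-32) + 66434) = 1/(4128 + 66434) = 1/70562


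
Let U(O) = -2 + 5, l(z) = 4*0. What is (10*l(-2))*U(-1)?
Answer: 0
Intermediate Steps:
l(z) = 0
U(O) = 3
(10*l(-2))*U(-1) = (10*0)*3 = 0*3 = 0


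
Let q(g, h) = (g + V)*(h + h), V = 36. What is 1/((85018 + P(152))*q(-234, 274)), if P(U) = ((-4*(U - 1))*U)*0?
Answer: -1/9224793072 ≈ -1.0840e-10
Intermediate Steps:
q(g, h) = 2*h*(36 + g) (q(g, h) = (g + 36)*(h + h) = (36 + g)*(2*h) = 2*h*(36 + g))
P(U) = 0 (P(U) = ((-4*(-1 + U))*U)*0 = ((4 - 4*U)*U)*0 = (U*(4 - 4*U))*0 = 0)
1/((85018 + P(152))*q(-234, 274)) = 1/((85018 + 0)*((2*274*(36 - 234)))) = 1/(85018*((2*274*(-198)))) = (1/85018)/(-108504) = (1/85018)*(-1/108504) = -1/9224793072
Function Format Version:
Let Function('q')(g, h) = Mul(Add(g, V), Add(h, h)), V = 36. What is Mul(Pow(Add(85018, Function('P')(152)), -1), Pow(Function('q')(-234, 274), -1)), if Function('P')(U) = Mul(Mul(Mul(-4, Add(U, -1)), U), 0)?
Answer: Rational(-1, 9224793072) ≈ -1.0840e-10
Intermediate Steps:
Function('q')(g, h) = Mul(2, h, Add(36, g)) (Function('q')(g, h) = Mul(Add(g, 36), Add(h, h)) = Mul(Add(36, g), Mul(2, h)) = Mul(2, h, Add(36, g)))
Function('P')(U) = 0 (Function('P')(U) = Mul(Mul(Mul(-4, Add(-1, U)), U), 0) = Mul(Mul(Add(4, Mul(-4, U)), U), 0) = Mul(Mul(U, Add(4, Mul(-4, U))), 0) = 0)
Mul(Pow(Add(85018, Function('P')(152)), -1), Pow(Function('q')(-234, 274), -1)) = Mul(Pow(Add(85018, 0), -1), Pow(Mul(2, 274, Add(36, -234)), -1)) = Mul(Pow(85018, -1), Pow(Mul(2, 274, -198), -1)) = Mul(Rational(1, 85018), Pow(-108504, -1)) = Mul(Rational(1, 85018), Rational(-1, 108504)) = Rational(-1, 9224793072)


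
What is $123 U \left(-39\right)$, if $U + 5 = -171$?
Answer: $844272$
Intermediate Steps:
$U = -176$ ($U = -5 - 171 = -176$)
$123 U \left(-39\right) = 123 \left(-176\right) \left(-39\right) = \left(-21648\right) \left(-39\right) = 844272$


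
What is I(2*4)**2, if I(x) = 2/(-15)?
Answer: 4/225 ≈ 0.017778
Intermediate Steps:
I(x) = -2/15 (I(x) = 2*(-1/15) = -2/15)
I(2*4)**2 = (-2/15)**2 = 4/225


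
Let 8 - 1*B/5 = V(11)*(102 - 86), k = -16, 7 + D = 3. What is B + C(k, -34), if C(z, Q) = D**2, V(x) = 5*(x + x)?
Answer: -8744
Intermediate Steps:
V(x) = 10*x (V(x) = 5*(2*x) = 10*x)
D = -4 (D = -7 + 3 = -4)
B = -8760 (B = 40 - 5*10*11*(102 - 86) = 40 - 550*16 = 40 - 5*1760 = 40 - 8800 = -8760)
C(z, Q) = 16 (C(z, Q) = (-4)**2 = 16)
B + C(k, -34) = -8760 + 16 = -8744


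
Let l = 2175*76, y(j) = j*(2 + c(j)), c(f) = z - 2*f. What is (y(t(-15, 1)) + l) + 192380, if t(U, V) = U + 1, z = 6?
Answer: 357176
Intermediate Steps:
c(f) = 6 - 2*f
t(U, V) = 1 + U
y(j) = j*(8 - 2*j) (y(j) = j*(2 + (6 - 2*j)) = j*(8 - 2*j))
l = 165300
(y(t(-15, 1)) + l) + 192380 = (2*(1 - 15)*(4 - (1 - 15)) + 165300) + 192380 = (2*(-14)*(4 - 1*(-14)) + 165300) + 192380 = (2*(-14)*(4 + 14) + 165300) + 192380 = (2*(-14)*18 + 165300) + 192380 = (-504 + 165300) + 192380 = 164796 + 192380 = 357176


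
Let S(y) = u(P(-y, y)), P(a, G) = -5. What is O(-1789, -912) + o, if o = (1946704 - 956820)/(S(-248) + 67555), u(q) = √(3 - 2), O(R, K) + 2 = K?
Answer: -15189075/16889 ≈ -899.35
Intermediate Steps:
O(R, K) = -2 + K
u(q) = 1 (u(q) = √1 = 1)
S(y) = 1
o = 247471/16889 (o = (1946704 - 956820)/(1 + 67555) = 989884/67556 = 989884*(1/67556) = 247471/16889 ≈ 14.653)
O(-1789, -912) + o = (-2 - 912) + 247471/16889 = -914 + 247471/16889 = -15189075/16889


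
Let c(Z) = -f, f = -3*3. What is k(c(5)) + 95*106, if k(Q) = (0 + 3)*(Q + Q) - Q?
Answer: 10115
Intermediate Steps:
f = -9
c(Z) = 9 (c(Z) = -1*(-9) = 9)
k(Q) = 5*Q (k(Q) = 3*(2*Q) - Q = 6*Q - Q = 5*Q)
k(c(5)) + 95*106 = 5*9 + 95*106 = 45 + 10070 = 10115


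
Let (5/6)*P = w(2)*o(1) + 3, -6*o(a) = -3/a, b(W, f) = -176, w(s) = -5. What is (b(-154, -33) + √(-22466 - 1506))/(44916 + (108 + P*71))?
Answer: -880/225333 + 10*I*√5993/225333 ≈ -0.0039053 + 0.0034356*I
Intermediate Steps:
o(a) = 1/(2*a) (o(a) = -(-1)/(2*a) = 1/(2*a))
P = ⅗ (P = 6*(-5/(2*1) + 3)/5 = 6*(-5/2 + 3)/5 = (6/5)*(½) = ⅗ ≈ 0.60000)
(b(-154, -33) + √(-22466 - 1506))/(44916 + (108 + P*71)) = (-176 + √(-22466 - 1506))/(44916 + (108 + (⅗)*71)) = (-176 + √(-23972))/(44916 + (108 + 213/5)) = (-176 + 2*I*√5993)/(44916 + 753/5) = (-176 + 2*I*√5993)/(225333/5) = (-176 + 2*I*√5993)*(5/225333) = -880/225333 + 10*I*√5993/225333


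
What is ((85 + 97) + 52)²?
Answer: 54756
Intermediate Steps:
((85 + 97) + 52)² = (182 + 52)² = 234² = 54756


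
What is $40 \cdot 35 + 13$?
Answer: $1413$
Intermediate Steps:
$40 \cdot 35 + 13 = 1400 + 13 = 1413$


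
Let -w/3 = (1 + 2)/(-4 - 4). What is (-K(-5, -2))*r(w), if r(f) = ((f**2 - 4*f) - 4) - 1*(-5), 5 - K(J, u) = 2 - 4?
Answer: 1001/64 ≈ 15.641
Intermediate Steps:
K(J, u) = 7 (K(J, u) = 5 - (2 - 4) = 5 - 1*(-2) = 5 + 2 = 7)
w = 9/8 (w = -3*(1 + 2)/(-4 - 4) = -9/(-8) = -9*(-1)/8 = -3*(-3/8) = 9/8 ≈ 1.1250)
r(f) = 1 + f**2 - 4*f (r(f) = (-4 + f**2 - 4*f) + 5 = 1 + f**2 - 4*f)
(-K(-5, -2))*r(w) = (-1*7)*(1 + (9/8)**2 - 4*9/8) = -7*(1 + 81/64 - 9/2) = -7*(-143/64) = 1001/64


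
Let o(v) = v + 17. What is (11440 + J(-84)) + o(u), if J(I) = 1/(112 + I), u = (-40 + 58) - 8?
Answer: 321077/28 ≈ 11467.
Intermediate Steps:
u = 10 (u = 18 - 8 = 10)
o(v) = 17 + v
(11440 + J(-84)) + o(u) = (11440 + 1/(112 - 84)) + (17 + 10) = (11440 + 1/28) + 27 = 320321/28 + 27 = 321077/28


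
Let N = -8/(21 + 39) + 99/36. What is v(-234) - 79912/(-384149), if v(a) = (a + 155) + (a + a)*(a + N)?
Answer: 207841142818/1920745 ≈ 1.0821e+5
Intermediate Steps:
N = 157/60 (N = -8/60 + 99*(1/36) = -8*1/60 + 11/4 = -2/15 + 11/4 = 157/60 ≈ 2.6167)
v(a) = 155 + a + 2*a*(157/60 + a) (v(a) = (a + 155) + (a + a)*(a + 157/60) = (155 + a) + (2*a)*(157/60 + a) = (155 + a) + 2*a*(157/60 + a) = 155 + a + 2*a*(157/60 + a))
v(-234) - 79912/(-384149) = (155 + 2*(-234)² + (187/30)*(-234)) - 79912/(-384149) = (155 + 2*54756 - 7293/5) - 79912*(-1)/384149 = (155 + 109512 - 7293/5) - 1*(-79912/384149) = 541042/5 + 79912/384149 = 207841142818/1920745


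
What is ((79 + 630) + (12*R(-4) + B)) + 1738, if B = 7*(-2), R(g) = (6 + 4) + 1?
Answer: 2565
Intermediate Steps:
R(g) = 11 (R(g) = 10 + 1 = 11)
B = -14
((79 + 630) + (12*R(-4) + B)) + 1738 = ((79 + 630) + (12*11 - 14)) + 1738 = (709 + (132 - 14)) + 1738 = (709 + 118) + 1738 = 827 + 1738 = 2565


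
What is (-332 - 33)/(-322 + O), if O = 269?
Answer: 365/53 ≈ 6.8868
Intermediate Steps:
(-332 - 33)/(-322 + O) = (-332 - 33)/(-322 + 269) = -365/(-53) = -365*(-1/53) = 365/53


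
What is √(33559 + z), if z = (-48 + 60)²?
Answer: √33703 ≈ 183.58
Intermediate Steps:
z = 144 (z = 12² = 144)
√(33559 + z) = √(33559 + 144) = √33703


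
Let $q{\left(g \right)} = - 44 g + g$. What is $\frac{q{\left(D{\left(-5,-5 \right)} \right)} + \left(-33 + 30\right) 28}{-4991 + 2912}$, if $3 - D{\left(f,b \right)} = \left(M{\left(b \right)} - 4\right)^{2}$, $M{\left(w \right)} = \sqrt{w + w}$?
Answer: $- \frac{5}{231} + \frac{344 i \sqrt{10}}{2079} \approx -0.021645 + 0.52324 i$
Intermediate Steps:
$M{\left(w \right)} = \sqrt{2} \sqrt{w}$ ($M{\left(w \right)} = \sqrt{2 w} = \sqrt{2} \sqrt{w}$)
$D{\left(f,b \right)} = 3 - \left(-4 + \sqrt{2} \sqrt{b}\right)^{2}$ ($D{\left(f,b \right)} = 3 - \left(\sqrt{2} \sqrt{b} - 4\right)^{2} = 3 - \left(-4 + \sqrt{2} \sqrt{b}\right)^{2}$)
$q{\left(g \right)} = - 43 g$
$\frac{q{\left(D{\left(-5,-5 \right)} \right)} + \left(-33 + 30\right) 28}{-4991 + 2912} = \frac{- 43 \left(3 - \left(-4 + \sqrt{2} \sqrt{-5}\right)^{2}\right) + \left(-33 + 30\right) 28}{-4991 + 2912} = \frac{- 43 \left(3 - \left(-4 + \sqrt{2} i \sqrt{5}\right)^{2}\right) - 84}{-2079} = \left(- 43 \left(3 - \left(-4 + i \sqrt{10}\right)^{2}\right) - 84\right) \left(- \frac{1}{2079}\right) = \left(\left(-129 + 43 \left(-4 + i \sqrt{10}\right)^{2}\right) - 84\right) \left(- \frac{1}{2079}\right) = \left(-213 + 43 \left(-4 + i \sqrt{10}\right)^{2}\right) \left(- \frac{1}{2079}\right) = \frac{71}{693} - \frac{43 \left(-4 + i \sqrt{10}\right)^{2}}{2079}$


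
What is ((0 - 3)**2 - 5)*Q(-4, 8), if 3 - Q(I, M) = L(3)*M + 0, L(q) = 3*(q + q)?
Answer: -564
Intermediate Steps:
L(q) = 6*q (L(q) = 3*(2*q) = 6*q)
Q(I, M) = 3 - 18*M (Q(I, M) = 3 - ((6*3)*M + 0) = 3 - (18*M + 0) = 3 - 18*M)
((0 - 3)**2 - 5)*Q(-4, 8) = ((0 - 3)**2 - 5)*(3 - 18*8) = ((-3)**2 - 5)*(3 - 144) = (9 - 5)*(-141) = 4*(-141) = -564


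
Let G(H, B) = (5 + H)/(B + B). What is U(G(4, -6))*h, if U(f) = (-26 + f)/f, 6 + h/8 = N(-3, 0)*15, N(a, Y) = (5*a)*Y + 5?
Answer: 19688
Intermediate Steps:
G(H, B) = (5 + H)/(2*B) (G(H, B) = (5 + H)/((2*B)) = (5 + H)*(1/(2*B)) = (5 + H)/(2*B))
N(a, Y) = 5 + 5*Y*a (N(a, Y) = 5*Y*a + 5 = 5 + 5*Y*a)
h = 552 (h = -48 + 8*((5 + 5*0*(-3))*15) = -48 + 8*((5 + 0)*15) = -48 + 8*(5*15) = -48 + 8*75 = -48 + 600 = 552)
U(f) = (-26 + f)/f
U(G(4, -6))*h = ((-26 + (½)*(5 + 4)/(-6))/(((½)*(5 + 4)/(-6))))*552 = ((-26 + (½)*(-⅙)*9)/(((½)*(-⅙)*9)))*552 = ((-26 - ¾)/(-¾))*552 = -4/3*(-107/4)*552 = (107/3)*552 = 19688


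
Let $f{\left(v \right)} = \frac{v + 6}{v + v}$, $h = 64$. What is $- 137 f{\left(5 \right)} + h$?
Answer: $- \frac{867}{10} \approx -86.7$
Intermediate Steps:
$f{\left(v \right)} = \frac{6 + v}{2 v}$
$- 137 f{\left(5 \right)} + h = - 137 \frac{6 + 5}{2 \cdot 5} + 64 = - 137 \cdot \frac{1}{2} \cdot \frac{1}{5} \cdot 11 + 64 = \left(-137\right) \frac{11}{10} + 64 = - \frac{1507}{10} + 64 = - \frac{867}{10}$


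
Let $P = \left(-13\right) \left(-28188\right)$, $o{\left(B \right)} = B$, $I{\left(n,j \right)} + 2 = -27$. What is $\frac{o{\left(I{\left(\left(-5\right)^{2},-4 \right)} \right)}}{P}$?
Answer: $- \frac{1}{12636} \approx -7.9139 \cdot 10^{-5}$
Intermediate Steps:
$I{\left(n,j \right)} = -29$ ($I{\left(n,j \right)} = -2 - 27 = -29$)
$P = 366444$
$\frac{o{\left(I{\left(\left(-5\right)^{2},-4 \right)} \right)}}{P} = - \frac{29}{366444} = \left(-29\right) \frac{1}{366444} = - \frac{1}{12636}$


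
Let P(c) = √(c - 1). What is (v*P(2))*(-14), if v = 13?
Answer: -182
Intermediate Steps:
P(c) = √(-1 + c)
(v*P(2))*(-14) = (13*√(-1 + 2))*(-14) = (13*√1)*(-14) = (13*1)*(-14) = 13*(-14) = -182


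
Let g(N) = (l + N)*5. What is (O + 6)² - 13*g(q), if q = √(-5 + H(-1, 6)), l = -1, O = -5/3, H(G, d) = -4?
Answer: 754/9 - 195*I ≈ 83.778 - 195.0*I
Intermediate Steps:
O = -5/3 (O = -5*⅓ = -5/3 ≈ -1.6667)
q = 3*I (q = √(-5 - 4) = √(-9) = 3*I ≈ 3.0*I)
g(N) = -5 + 5*N (g(N) = (-1 + N)*5 = -5 + 5*N)
(O + 6)² - 13*g(q) = (-5/3 + 6)² - 13*(-5 + 5*(3*I)) = (13/3)² - 13*(-5 + 15*I) = 169/9 + (65 - 195*I) = 754/9 - 195*I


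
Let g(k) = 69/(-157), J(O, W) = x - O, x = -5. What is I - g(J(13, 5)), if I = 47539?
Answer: 7463692/157 ≈ 47539.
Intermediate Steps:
J(O, W) = -5 - O
g(k) = -69/157 (g(k) = 69*(-1/157) = -69/157)
I - g(J(13, 5)) = 47539 - 1*(-69/157) = 47539 + 69/157 = 7463692/157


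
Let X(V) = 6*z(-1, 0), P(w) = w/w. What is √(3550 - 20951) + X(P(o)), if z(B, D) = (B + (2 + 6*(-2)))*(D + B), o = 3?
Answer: 66 + I*√17401 ≈ 66.0 + 131.91*I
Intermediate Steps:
z(B, D) = (-10 + B)*(B + D) (z(B, D) = (B + (2 - 12))*(B + D) = (B - 10)*(B + D) = (-10 + B)*(B + D))
P(w) = 1
X(V) = 66 (X(V) = 6*((-1)² - 10*(-1) - 10*0 - 1*0) = 6*(1 + 10 + 0 + 0) = 6*11 = 66)
√(3550 - 20951) + X(P(o)) = √(3550 - 20951) + 66 = √(-17401) + 66 = I*√17401 + 66 = 66 + I*√17401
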